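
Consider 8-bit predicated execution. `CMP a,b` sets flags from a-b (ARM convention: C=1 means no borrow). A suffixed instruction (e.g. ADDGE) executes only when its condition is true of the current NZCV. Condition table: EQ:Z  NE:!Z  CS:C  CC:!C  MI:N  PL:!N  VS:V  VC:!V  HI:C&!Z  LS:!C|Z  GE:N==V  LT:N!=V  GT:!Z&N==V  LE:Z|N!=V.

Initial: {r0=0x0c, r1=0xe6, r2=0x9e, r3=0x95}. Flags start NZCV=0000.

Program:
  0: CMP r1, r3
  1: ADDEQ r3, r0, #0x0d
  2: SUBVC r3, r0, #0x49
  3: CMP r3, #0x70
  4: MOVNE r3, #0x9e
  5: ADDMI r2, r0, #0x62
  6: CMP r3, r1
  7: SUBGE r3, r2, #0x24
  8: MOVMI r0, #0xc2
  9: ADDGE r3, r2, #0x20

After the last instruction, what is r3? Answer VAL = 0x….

VAL = 0x9e

0: ✓ CMP  NZCV=0010
1: · ADDEQ
2: ✓ SUBVC  r3←0xc3
3: ✓ CMP  NZCV=0011
4: ✓ MOVNE  r3←0x9e
5: · ADDMI
6: ✓ CMP  NZCV=1000
7: · SUBGE
8: ✓ MOVMI  r0←0xc2
9: · ADDGE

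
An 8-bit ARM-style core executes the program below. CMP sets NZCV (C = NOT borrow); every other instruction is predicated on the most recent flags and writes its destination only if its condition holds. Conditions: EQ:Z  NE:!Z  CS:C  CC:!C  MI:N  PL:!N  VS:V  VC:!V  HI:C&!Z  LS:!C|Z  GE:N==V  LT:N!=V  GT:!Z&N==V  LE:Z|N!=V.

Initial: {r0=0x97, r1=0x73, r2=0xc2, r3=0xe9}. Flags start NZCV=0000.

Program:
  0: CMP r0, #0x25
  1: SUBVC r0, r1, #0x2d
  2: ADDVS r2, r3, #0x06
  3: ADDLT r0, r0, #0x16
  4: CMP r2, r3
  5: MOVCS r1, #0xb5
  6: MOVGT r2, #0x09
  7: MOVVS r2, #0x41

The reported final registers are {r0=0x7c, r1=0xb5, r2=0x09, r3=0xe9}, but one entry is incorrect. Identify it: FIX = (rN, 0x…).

FIX = (r0, 0xad)

[0] flags=0011 → (cmp)
[1] flags=0011 VC?F → skip
[2] flags=0011 VS?T → r2=0xef
[3] flags=0011 LT?T → r0=0xad
[4] flags=0010 → (cmp)
[5] flags=0010 CS?T → r1=0xb5
[6] flags=0010 GT?T → r2=0x09
[7] flags=0010 VS?F → skip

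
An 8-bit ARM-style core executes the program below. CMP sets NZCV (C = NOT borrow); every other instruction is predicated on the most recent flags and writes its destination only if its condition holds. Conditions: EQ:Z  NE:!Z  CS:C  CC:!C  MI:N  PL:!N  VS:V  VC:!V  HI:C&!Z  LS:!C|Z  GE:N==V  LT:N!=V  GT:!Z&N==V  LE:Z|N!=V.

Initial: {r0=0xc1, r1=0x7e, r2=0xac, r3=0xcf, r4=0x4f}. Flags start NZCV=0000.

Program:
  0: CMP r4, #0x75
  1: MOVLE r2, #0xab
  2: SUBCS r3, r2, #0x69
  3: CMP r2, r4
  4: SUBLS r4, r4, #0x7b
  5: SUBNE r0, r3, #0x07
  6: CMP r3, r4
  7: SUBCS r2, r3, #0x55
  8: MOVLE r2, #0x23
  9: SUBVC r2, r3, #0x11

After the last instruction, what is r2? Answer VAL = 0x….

VAL = 0xbe

[0] flags=1000 → (cmp)
[1] flags=1000 LE?T → r2=0xab
[2] flags=1000 CS?F → skip
[3] flags=0011 → (cmp)
[4] flags=0011 LS?F → skip
[5] flags=0011 NE?T → r0=0xc8
[6] flags=1010 → (cmp)
[7] flags=1010 CS?T → r2=0x7a
[8] flags=1010 LE?T → r2=0x23
[9] flags=1010 VC?T → r2=0xbe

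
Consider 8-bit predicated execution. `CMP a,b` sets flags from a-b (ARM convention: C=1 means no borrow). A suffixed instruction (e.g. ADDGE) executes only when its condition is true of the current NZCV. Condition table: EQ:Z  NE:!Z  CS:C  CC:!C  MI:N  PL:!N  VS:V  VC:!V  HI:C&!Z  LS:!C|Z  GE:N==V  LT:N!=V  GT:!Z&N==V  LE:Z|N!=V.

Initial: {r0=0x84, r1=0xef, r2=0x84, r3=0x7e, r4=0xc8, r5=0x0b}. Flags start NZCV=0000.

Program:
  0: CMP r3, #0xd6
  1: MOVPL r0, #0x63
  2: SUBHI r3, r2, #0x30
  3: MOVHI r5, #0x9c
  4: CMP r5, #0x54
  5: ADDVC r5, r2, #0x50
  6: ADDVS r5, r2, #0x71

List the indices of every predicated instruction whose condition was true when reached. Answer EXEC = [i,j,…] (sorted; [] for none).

EXEC = [5]

0: ✓ CMP  NZCV=1001
1: · MOVPL
2: · SUBHI
3: · MOVHI
4: ✓ CMP  NZCV=1000
5: ✓ ADDVC  r5←0xd4
6: · ADDVS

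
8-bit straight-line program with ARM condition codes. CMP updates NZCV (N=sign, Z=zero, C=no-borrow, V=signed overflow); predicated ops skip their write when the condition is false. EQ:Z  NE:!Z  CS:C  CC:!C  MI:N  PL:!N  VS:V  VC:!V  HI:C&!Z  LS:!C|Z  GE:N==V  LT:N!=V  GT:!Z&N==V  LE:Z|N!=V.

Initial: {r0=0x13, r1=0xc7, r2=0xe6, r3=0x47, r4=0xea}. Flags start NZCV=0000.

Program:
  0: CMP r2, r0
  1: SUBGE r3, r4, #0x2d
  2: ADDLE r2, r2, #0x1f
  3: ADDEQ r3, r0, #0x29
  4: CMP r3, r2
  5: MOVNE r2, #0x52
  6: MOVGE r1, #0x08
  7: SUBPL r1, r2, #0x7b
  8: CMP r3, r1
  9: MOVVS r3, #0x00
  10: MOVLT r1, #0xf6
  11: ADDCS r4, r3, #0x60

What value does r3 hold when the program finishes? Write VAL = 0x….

[0] flags=1010 → (cmp)
[1] flags=1010 GE?F → skip
[2] flags=1010 LE?T → r2=0x05
[3] flags=1010 EQ?F → skip
[4] flags=0010 → (cmp)
[5] flags=0010 NE?T → r2=0x52
[6] flags=0010 GE?T → r1=0x08
[7] flags=0010 PL?T → r1=0xd7
[8] flags=0000 → (cmp)
[9] flags=0000 VS?F → skip
[10] flags=0000 LT?F → skip
[11] flags=0000 CS?F → skip

VAL = 0x47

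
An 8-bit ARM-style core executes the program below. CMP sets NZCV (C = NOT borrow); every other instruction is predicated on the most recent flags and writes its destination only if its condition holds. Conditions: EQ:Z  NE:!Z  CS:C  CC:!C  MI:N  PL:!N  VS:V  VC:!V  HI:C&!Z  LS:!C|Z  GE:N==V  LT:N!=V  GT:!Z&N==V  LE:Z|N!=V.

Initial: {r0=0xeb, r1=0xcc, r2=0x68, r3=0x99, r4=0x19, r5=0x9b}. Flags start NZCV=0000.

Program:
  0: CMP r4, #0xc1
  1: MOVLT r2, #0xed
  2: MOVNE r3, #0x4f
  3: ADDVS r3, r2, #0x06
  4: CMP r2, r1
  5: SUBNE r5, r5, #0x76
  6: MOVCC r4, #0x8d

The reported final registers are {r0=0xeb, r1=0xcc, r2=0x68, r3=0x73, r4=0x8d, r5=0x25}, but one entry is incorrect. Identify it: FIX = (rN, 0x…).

[0] flags=0000 → (cmp)
[1] flags=0000 LT?F → skip
[2] flags=0000 NE?T → r3=0x4f
[3] flags=0000 VS?F → skip
[4] flags=1001 → (cmp)
[5] flags=1001 NE?T → r5=0x25
[6] flags=1001 CC?T → r4=0x8d

FIX = (r3, 0x4f)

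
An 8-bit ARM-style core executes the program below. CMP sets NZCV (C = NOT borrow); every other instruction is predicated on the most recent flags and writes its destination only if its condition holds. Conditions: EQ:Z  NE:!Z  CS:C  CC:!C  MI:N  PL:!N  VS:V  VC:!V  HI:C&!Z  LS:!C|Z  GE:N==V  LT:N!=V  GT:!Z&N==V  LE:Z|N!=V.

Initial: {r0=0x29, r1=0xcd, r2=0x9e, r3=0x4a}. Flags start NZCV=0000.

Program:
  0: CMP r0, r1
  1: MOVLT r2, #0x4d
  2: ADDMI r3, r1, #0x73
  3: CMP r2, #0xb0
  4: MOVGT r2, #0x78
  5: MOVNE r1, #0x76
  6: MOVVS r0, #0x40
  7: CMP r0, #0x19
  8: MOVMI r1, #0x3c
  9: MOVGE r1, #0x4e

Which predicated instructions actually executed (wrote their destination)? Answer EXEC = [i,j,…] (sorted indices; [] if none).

EXEC = [5,9]

0: ✓ CMP  NZCV=0000
1: · MOVLT
2: · ADDMI
3: ✓ CMP  NZCV=1000
4: · MOVGT
5: ✓ MOVNE  r1←0x76
6: · MOVVS
7: ✓ CMP  NZCV=0010
8: · MOVMI
9: ✓ MOVGE  r1←0x4e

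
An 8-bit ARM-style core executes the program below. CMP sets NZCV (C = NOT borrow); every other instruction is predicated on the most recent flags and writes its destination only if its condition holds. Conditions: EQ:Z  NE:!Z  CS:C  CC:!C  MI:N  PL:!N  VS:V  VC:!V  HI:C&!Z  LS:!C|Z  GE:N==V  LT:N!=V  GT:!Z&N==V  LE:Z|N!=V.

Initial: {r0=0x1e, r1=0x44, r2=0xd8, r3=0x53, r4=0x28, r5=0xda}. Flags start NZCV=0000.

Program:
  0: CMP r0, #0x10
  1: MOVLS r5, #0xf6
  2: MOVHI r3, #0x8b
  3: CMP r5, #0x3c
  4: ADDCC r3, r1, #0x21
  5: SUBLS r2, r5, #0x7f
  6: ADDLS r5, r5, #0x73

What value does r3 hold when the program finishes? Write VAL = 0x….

VAL = 0x8b

0: ✓ CMP  NZCV=0010
1: · MOVLS
2: ✓ MOVHI  r3←0x8b
3: ✓ CMP  NZCV=1010
4: · ADDCC
5: · SUBLS
6: · ADDLS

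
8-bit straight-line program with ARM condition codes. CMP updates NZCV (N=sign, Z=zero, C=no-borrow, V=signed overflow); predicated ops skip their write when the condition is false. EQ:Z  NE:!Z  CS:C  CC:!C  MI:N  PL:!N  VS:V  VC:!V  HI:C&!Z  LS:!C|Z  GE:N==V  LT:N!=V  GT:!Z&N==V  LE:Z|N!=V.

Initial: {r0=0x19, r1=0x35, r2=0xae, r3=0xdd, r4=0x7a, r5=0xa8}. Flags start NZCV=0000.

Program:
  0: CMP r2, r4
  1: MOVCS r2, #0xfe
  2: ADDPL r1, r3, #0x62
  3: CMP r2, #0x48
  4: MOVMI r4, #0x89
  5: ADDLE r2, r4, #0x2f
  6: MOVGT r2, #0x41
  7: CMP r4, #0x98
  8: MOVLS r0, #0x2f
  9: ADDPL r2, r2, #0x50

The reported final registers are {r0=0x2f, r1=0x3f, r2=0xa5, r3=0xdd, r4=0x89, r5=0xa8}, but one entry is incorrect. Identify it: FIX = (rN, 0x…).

[0] flags=0011 → (cmp)
[1] flags=0011 CS?T → r2=0xfe
[2] flags=0011 PL?T → r1=0x3f
[3] flags=1010 → (cmp)
[4] flags=1010 MI?T → r4=0x89
[5] flags=1010 LE?T → r2=0xb8
[6] flags=1010 GT?F → skip
[7] flags=1000 → (cmp)
[8] flags=1000 LS?T → r0=0x2f
[9] flags=1000 PL?F → skip

FIX = (r2, 0xb8)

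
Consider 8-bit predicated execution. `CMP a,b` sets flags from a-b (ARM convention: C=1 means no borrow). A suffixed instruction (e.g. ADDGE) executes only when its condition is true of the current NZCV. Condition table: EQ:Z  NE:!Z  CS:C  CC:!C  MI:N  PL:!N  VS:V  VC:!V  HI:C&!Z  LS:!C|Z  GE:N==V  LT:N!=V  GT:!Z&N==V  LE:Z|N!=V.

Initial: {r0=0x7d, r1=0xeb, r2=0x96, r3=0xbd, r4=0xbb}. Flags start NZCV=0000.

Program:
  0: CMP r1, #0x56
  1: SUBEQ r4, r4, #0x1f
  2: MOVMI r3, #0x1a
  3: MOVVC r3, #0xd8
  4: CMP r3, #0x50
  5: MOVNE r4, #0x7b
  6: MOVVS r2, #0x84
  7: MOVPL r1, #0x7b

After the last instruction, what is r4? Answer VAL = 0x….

[0] flags=1010 → (cmp)
[1] flags=1010 EQ?F → skip
[2] flags=1010 MI?T → r3=0x1a
[3] flags=1010 VC?T → r3=0xd8
[4] flags=1010 → (cmp)
[5] flags=1010 NE?T → r4=0x7b
[6] flags=1010 VS?F → skip
[7] flags=1010 PL?F → skip

VAL = 0x7b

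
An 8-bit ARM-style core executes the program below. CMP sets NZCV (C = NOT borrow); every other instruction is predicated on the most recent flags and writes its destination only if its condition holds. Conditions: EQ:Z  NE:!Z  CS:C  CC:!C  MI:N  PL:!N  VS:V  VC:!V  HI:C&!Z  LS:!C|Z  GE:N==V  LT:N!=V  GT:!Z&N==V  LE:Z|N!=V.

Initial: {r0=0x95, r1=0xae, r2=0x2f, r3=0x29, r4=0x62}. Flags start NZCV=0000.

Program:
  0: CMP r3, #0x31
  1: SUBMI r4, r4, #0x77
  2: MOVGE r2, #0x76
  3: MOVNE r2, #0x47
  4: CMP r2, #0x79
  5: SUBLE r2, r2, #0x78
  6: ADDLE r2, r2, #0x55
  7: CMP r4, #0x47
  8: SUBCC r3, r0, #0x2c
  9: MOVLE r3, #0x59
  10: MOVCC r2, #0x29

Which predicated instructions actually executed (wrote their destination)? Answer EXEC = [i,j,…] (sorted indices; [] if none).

EXEC = [1,3,5,6,9]

0: ✓ CMP  NZCV=1000
1: ✓ SUBMI  r4←0xeb
2: · MOVGE
3: ✓ MOVNE  r2←0x47
4: ✓ CMP  NZCV=1000
5: ✓ SUBLE  r2←0xcf
6: ✓ ADDLE  r2←0x24
7: ✓ CMP  NZCV=1010
8: · SUBCC
9: ✓ MOVLE  r3←0x59
10: · MOVCC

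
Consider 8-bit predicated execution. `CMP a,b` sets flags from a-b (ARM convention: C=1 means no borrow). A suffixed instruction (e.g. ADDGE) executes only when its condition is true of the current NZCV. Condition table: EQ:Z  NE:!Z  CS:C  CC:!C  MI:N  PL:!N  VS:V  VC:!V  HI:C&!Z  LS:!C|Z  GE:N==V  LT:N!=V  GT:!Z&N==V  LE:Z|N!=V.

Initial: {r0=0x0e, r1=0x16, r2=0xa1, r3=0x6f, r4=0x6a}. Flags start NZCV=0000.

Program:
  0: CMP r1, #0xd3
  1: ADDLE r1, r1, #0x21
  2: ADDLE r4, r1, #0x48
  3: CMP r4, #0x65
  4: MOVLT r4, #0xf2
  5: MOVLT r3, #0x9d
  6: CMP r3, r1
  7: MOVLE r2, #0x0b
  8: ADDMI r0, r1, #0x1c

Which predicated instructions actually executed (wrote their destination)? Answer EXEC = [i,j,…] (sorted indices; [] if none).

EXEC = []

[0] flags=0000 → (cmp)
[1] flags=0000 LE?F → skip
[2] flags=0000 LE?F → skip
[3] flags=0010 → (cmp)
[4] flags=0010 LT?F → skip
[5] flags=0010 LT?F → skip
[6] flags=0010 → (cmp)
[7] flags=0010 LE?F → skip
[8] flags=0010 MI?F → skip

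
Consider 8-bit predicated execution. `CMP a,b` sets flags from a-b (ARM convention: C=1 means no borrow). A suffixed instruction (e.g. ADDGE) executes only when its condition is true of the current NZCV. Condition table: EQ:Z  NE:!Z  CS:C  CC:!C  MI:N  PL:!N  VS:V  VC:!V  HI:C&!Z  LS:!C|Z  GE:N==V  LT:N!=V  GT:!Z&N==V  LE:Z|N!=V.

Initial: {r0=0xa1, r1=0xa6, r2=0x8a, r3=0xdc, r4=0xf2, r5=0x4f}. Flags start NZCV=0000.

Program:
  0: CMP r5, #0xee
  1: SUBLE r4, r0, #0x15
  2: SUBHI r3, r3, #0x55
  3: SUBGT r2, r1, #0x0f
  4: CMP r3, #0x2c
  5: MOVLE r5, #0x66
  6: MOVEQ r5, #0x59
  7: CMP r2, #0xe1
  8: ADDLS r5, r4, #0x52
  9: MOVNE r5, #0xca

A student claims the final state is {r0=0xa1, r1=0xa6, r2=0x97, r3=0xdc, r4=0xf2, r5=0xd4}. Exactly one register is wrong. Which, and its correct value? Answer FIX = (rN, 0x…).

FIX = (r5, 0xca)

[0] flags=0000 → (cmp)
[1] flags=0000 LE?F → skip
[2] flags=0000 HI?F → skip
[3] flags=0000 GT?T → r2=0x97
[4] flags=1010 → (cmp)
[5] flags=1010 LE?T → r5=0x66
[6] flags=1010 EQ?F → skip
[7] flags=1000 → (cmp)
[8] flags=1000 LS?T → r5=0x44
[9] flags=1000 NE?T → r5=0xca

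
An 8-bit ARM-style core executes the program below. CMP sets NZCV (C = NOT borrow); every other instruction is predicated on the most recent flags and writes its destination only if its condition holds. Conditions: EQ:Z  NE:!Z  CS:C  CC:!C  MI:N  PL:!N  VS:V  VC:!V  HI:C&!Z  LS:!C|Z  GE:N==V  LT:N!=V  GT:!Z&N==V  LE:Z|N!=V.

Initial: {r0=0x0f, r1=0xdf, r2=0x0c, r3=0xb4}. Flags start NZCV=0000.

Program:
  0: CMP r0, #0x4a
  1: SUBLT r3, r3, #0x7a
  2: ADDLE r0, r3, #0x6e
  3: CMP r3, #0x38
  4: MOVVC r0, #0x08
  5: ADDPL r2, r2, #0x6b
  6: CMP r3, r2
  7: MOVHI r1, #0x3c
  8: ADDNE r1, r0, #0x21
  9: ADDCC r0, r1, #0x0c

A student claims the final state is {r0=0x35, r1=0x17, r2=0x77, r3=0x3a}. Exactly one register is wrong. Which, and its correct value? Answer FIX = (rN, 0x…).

0: ✓ CMP  NZCV=1000
1: ✓ SUBLT  r3←0x3a
2: ✓ ADDLE  r0←0xa8
3: ✓ CMP  NZCV=0010
4: ✓ MOVVC  r0←0x08
5: ✓ ADDPL  r2←0x77
6: ✓ CMP  NZCV=1000
7: · MOVHI
8: ✓ ADDNE  r1←0x29
9: ✓ ADDCC  r0←0x35

FIX = (r1, 0x29)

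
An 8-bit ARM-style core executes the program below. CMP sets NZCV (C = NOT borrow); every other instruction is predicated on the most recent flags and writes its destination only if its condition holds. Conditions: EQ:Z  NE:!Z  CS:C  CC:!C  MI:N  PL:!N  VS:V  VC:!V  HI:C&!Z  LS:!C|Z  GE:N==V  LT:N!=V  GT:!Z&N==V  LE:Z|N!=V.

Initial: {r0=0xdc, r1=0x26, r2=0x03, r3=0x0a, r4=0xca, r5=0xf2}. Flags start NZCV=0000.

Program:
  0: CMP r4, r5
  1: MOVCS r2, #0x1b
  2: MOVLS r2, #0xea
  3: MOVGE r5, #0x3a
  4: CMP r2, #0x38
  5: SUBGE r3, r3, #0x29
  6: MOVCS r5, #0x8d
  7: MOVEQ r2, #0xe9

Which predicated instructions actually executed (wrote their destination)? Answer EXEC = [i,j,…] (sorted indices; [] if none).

EXEC = [2,6]

[0] flags=1000 → (cmp)
[1] flags=1000 CS?F → skip
[2] flags=1000 LS?T → r2=0xea
[3] flags=1000 GE?F → skip
[4] flags=1010 → (cmp)
[5] flags=1010 GE?F → skip
[6] flags=1010 CS?T → r5=0x8d
[7] flags=1010 EQ?F → skip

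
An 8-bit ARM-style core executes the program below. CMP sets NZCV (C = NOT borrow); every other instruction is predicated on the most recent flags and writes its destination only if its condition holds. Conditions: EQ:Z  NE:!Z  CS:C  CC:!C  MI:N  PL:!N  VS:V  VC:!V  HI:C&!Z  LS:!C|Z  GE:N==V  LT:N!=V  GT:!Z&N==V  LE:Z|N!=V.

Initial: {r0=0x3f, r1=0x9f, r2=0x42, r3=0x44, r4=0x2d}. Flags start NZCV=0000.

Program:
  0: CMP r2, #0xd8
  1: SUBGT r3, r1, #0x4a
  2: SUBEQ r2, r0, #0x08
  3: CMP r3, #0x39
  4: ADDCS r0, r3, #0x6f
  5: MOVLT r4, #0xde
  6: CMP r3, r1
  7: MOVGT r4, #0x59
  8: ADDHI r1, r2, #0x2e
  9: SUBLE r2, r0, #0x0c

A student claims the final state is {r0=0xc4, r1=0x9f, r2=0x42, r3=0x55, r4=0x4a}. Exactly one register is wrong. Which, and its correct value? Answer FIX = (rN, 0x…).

0: ✓ CMP  NZCV=0000
1: ✓ SUBGT  r3←0x55
2: · SUBEQ
3: ✓ CMP  NZCV=0010
4: ✓ ADDCS  r0←0xc4
5: · MOVLT
6: ✓ CMP  NZCV=1001
7: ✓ MOVGT  r4←0x59
8: · ADDHI
9: · SUBLE

FIX = (r4, 0x59)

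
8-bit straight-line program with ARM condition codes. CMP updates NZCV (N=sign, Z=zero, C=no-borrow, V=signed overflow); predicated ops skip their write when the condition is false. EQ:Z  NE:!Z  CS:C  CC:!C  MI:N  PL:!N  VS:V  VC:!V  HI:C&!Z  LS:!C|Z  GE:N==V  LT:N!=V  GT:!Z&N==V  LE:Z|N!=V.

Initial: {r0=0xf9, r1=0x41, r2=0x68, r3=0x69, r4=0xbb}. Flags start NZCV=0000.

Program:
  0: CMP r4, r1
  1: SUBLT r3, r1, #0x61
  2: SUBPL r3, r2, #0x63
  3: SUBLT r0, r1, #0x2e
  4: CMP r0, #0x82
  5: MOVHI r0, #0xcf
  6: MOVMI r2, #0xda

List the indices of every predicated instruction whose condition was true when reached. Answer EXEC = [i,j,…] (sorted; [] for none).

0: ✓ CMP  NZCV=0011
1: ✓ SUBLT  r3←0xe0
2: ✓ SUBPL  r3←0x05
3: ✓ SUBLT  r0←0x13
4: ✓ CMP  NZCV=1001
5: · MOVHI
6: ✓ MOVMI  r2←0xda

EXEC = [1,2,3,6]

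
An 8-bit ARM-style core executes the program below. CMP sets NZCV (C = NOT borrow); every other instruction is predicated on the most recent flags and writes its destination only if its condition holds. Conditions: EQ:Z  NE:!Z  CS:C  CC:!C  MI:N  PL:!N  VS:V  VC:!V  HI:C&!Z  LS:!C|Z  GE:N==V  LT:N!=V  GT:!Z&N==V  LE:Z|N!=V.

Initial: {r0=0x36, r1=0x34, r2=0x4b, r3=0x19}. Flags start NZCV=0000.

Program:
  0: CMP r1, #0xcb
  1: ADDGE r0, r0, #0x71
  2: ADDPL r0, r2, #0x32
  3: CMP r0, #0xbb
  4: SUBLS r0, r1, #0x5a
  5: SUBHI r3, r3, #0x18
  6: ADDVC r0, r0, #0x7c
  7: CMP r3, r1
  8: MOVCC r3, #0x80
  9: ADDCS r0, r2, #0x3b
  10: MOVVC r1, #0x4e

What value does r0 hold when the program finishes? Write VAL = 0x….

0: ✓ CMP  NZCV=0000
1: ✓ ADDGE  r0←0xa7
2: ✓ ADDPL  r0←0x7d
3: ✓ CMP  NZCV=1001
4: ✓ SUBLS  r0←0xda
5: · SUBHI
6: · ADDVC
7: ✓ CMP  NZCV=1000
8: ✓ MOVCC  r3←0x80
9: · ADDCS
10: ✓ MOVVC  r1←0x4e

VAL = 0xda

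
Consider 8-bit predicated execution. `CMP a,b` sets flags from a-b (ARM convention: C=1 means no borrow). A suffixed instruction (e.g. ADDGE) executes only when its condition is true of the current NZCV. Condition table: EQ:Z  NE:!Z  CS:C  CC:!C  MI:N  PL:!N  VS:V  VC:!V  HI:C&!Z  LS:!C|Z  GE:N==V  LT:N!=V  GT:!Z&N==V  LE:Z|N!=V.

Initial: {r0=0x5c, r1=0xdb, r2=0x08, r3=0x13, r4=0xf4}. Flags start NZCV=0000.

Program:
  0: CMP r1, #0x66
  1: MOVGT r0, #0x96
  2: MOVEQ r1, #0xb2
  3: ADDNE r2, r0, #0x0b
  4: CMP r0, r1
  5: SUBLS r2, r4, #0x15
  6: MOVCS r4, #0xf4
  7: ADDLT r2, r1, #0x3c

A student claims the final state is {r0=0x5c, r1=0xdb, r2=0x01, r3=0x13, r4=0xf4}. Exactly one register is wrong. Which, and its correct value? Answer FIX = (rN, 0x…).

[0] flags=0011 → (cmp)
[1] flags=0011 GT?F → skip
[2] flags=0011 EQ?F → skip
[3] flags=0011 NE?T → r2=0x67
[4] flags=1001 → (cmp)
[5] flags=1001 LS?T → r2=0xdf
[6] flags=1001 CS?F → skip
[7] flags=1001 LT?F → skip

FIX = (r2, 0xdf)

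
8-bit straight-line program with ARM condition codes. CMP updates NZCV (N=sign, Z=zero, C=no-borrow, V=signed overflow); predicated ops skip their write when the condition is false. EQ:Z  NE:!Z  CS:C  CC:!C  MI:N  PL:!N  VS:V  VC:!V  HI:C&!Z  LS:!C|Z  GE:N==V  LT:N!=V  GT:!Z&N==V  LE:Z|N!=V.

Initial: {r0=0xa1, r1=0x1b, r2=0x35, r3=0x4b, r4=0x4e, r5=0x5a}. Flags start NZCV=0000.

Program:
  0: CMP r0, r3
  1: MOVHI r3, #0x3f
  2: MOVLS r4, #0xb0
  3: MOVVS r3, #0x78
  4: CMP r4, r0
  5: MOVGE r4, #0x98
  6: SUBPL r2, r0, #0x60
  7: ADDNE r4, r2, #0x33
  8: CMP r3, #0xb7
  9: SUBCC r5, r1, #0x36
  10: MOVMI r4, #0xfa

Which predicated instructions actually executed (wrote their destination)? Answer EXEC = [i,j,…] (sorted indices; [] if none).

[0] flags=0011 → (cmp)
[1] flags=0011 HI?T → r3=0x3f
[2] flags=0011 LS?F → skip
[3] flags=0011 VS?T → r3=0x78
[4] flags=1001 → (cmp)
[5] flags=1001 GE?T → r4=0x98
[6] flags=1001 PL?F → skip
[7] flags=1001 NE?T → r4=0x68
[8] flags=1001 → (cmp)
[9] flags=1001 CC?T → r5=0xe5
[10] flags=1001 MI?T → r4=0xfa

EXEC = [1,3,5,7,9,10]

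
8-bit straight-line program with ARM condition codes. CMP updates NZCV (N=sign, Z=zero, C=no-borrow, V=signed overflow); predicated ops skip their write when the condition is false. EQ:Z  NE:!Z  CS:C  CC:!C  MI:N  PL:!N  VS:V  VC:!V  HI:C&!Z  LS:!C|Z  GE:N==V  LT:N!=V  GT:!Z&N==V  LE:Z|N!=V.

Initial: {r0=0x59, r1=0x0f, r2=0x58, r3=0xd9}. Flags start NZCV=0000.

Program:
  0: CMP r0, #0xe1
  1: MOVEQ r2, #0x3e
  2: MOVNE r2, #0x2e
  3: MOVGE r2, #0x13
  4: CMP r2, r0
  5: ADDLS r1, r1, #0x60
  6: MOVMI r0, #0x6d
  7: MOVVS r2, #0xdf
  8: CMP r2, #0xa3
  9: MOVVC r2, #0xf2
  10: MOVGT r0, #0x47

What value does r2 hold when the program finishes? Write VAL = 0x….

0: ✓ CMP  NZCV=0000
1: · MOVEQ
2: ✓ MOVNE  r2←0x2e
3: ✓ MOVGE  r2←0x13
4: ✓ CMP  NZCV=1000
5: ✓ ADDLS  r1←0x6f
6: ✓ MOVMI  r0←0x6d
7: · MOVVS
8: ✓ CMP  NZCV=0000
9: ✓ MOVVC  r2←0xf2
10: ✓ MOVGT  r0←0x47

VAL = 0xf2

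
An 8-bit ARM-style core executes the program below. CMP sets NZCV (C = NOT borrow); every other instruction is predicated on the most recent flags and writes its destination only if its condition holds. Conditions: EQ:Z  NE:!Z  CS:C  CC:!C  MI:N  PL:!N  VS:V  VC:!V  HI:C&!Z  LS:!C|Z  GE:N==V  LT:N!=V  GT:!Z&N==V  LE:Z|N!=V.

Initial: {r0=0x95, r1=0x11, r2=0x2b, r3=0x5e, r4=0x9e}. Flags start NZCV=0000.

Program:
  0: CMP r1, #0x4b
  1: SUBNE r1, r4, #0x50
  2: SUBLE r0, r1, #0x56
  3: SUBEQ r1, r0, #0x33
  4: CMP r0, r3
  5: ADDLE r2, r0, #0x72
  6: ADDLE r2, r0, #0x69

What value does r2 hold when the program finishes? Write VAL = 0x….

[0] flags=1000 → (cmp)
[1] flags=1000 NE?T → r1=0x4e
[2] flags=1000 LE?T → r0=0xf8
[3] flags=1000 EQ?F → skip
[4] flags=1010 → (cmp)
[5] flags=1010 LE?T → r2=0x6a
[6] flags=1010 LE?T → r2=0x61

VAL = 0x61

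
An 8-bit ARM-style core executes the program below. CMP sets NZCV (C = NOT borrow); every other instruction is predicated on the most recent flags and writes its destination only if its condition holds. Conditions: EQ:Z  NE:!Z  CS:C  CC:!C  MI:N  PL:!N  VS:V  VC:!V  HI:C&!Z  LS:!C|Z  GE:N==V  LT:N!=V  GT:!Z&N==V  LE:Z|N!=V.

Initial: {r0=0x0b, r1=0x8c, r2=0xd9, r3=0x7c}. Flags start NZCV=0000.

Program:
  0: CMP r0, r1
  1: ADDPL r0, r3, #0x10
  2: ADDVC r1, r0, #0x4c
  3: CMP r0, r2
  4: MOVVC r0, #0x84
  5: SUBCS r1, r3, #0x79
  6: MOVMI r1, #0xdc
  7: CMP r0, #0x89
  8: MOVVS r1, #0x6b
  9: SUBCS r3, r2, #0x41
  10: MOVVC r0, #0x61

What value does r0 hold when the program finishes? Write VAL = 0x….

VAL = 0x61

[0] flags=0000 → (cmp)
[1] flags=0000 PL?T → r0=0x8c
[2] flags=0000 VC?T → r1=0xd8
[3] flags=1000 → (cmp)
[4] flags=1000 VC?T → r0=0x84
[5] flags=1000 CS?F → skip
[6] flags=1000 MI?T → r1=0xdc
[7] flags=1000 → (cmp)
[8] flags=1000 VS?F → skip
[9] flags=1000 CS?F → skip
[10] flags=1000 VC?T → r0=0x61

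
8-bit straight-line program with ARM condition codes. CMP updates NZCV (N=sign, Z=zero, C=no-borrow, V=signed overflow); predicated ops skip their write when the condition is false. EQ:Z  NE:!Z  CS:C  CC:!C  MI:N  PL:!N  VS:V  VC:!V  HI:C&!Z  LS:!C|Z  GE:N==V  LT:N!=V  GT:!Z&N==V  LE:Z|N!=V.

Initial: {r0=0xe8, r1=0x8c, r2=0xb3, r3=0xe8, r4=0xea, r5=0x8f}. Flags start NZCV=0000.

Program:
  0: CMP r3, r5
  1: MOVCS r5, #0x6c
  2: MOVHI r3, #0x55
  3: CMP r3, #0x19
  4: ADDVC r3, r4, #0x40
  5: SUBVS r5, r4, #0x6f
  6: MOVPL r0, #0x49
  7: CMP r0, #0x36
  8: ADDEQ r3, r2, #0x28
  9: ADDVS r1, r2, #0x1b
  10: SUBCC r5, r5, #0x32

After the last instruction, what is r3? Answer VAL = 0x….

0: ✓ CMP  NZCV=0010
1: ✓ MOVCS  r5←0x6c
2: ✓ MOVHI  r3←0x55
3: ✓ CMP  NZCV=0010
4: ✓ ADDVC  r3←0x2a
5: · SUBVS
6: ✓ MOVPL  r0←0x49
7: ✓ CMP  NZCV=0010
8: · ADDEQ
9: · ADDVS
10: · SUBCC

VAL = 0x2a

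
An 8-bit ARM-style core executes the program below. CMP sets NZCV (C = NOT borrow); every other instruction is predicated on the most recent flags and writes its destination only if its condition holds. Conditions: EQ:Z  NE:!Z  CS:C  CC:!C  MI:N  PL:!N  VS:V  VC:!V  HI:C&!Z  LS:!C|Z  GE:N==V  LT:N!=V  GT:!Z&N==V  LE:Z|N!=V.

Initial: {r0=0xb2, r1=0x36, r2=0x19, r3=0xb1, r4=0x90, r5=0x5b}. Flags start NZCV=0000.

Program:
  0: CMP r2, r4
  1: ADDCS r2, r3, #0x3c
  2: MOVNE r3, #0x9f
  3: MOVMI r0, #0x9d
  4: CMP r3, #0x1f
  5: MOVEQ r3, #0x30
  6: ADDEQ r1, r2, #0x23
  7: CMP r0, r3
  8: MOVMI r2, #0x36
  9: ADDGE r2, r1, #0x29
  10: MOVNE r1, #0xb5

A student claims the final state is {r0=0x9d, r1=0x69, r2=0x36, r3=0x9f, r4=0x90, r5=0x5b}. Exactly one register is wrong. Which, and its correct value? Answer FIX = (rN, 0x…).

0: ✓ CMP  NZCV=1001
1: · ADDCS
2: ✓ MOVNE  r3←0x9f
3: ✓ MOVMI  r0←0x9d
4: ✓ CMP  NZCV=1010
5: · MOVEQ
6: · ADDEQ
7: ✓ CMP  NZCV=1000
8: ✓ MOVMI  r2←0x36
9: · ADDGE
10: ✓ MOVNE  r1←0xb5

FIX = (r1, 0xb5)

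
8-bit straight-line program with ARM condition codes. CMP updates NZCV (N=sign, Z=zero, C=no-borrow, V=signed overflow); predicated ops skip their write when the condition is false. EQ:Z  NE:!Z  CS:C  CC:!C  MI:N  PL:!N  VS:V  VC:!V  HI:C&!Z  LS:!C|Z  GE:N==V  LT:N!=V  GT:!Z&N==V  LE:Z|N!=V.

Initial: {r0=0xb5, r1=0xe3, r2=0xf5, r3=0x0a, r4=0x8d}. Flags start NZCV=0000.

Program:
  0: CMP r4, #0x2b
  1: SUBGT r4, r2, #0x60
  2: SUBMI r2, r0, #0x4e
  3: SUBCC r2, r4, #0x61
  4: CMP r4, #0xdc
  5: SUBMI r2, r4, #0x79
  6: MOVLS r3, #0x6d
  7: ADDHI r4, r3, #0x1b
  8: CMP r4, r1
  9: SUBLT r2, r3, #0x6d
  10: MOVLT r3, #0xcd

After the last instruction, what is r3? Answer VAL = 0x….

VAL = 0xcd

[0] flags=0011 → (cmp)
[1] flags=0011 GT?F → skip
[2] flags=0011 MI?F → skip
[3] flags=0011 CC?F → skip
[4] flags=1000 → (cmp)
[5] flags=1000 MI?T → r2=0x14
[6] flags=1000 LS?T → r3=0x6d
[7] flags=1000 HI?F → skip
[8] flags=1000 → (cmp)
[9] flags=1000 LT?T → r2=0x00
[10] flags=1000 LT?T → r3=0xcd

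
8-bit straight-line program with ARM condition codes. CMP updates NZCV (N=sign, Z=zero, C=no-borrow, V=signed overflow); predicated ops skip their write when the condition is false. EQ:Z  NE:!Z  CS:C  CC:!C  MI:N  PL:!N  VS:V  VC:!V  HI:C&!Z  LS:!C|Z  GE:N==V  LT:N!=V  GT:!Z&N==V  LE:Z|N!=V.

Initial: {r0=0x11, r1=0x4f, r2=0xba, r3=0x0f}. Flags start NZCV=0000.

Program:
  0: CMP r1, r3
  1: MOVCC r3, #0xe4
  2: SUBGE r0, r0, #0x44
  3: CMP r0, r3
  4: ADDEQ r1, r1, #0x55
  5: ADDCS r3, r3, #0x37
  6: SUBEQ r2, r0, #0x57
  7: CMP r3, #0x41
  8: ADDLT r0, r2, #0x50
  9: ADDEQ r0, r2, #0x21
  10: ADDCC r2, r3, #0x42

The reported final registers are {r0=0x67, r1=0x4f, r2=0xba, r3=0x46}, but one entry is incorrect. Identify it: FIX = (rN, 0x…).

FIX = (r0, 0xcd)

[0] flags=0010 → (cmp)
[1] flags=0010 CC?F → skip
[2] flags=0010 GE?T → r0=0xcd
[3] flags=1010 → (cmp)
[4] flags=1010 EQ?F → skip
[5] flags=1010 CS?T → r3=0x46
[6] flags=1010 EQ?F → skip
[7] flags=0010 → (cmp)
[8] flags=0010 LT?F → skip
[9] flags=0010 EQ?F → skip
[10] flags=0010 CC?F → skip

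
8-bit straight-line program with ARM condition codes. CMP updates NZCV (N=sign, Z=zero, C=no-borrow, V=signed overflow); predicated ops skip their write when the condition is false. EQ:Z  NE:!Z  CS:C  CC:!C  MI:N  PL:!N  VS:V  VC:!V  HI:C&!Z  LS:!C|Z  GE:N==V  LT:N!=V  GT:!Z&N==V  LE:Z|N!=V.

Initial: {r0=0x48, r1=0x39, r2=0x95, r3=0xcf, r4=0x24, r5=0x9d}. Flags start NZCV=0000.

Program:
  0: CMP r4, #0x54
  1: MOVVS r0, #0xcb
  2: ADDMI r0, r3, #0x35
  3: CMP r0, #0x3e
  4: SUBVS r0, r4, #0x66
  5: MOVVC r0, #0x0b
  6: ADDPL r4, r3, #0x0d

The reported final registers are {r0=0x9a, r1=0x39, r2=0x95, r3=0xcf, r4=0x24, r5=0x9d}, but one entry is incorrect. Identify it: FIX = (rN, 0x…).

[0] flags=1000 → (cmp)
[1] flags=1000 VS?F → skip
[2] flags=1000 MI?T → r0=0x04
[3] flags=1000 → (cmp)
[4] flags=1000 VS?F → skip
[5] flags=1000 VC?T → r0=0x0b
[6] flags=1000 PL?F → skip

FIX = (r0, 0x0b)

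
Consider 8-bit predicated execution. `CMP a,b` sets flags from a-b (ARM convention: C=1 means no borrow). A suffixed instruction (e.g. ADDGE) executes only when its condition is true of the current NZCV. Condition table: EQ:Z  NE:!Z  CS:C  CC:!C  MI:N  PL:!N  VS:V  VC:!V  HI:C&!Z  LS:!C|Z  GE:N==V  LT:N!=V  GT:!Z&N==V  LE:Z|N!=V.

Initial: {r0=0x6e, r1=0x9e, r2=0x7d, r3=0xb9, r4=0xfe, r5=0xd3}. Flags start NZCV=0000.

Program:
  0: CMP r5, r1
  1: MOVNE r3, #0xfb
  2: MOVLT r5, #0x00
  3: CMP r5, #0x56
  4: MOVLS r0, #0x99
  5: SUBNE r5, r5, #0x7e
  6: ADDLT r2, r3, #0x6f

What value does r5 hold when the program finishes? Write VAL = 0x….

[0] flags=0010 → (cmp)
[1] flags=0010 NE?T → r3=0xfb
[2] flags=0010 LT?F → skip
[3] flags=0011 → (cmp)
[4] flags=0011 LS?F → skip
[5] flags=0011 NE?T → r5=0x55
[6] flags=0011 LT?T → r2=0x6a

VAL = 0x55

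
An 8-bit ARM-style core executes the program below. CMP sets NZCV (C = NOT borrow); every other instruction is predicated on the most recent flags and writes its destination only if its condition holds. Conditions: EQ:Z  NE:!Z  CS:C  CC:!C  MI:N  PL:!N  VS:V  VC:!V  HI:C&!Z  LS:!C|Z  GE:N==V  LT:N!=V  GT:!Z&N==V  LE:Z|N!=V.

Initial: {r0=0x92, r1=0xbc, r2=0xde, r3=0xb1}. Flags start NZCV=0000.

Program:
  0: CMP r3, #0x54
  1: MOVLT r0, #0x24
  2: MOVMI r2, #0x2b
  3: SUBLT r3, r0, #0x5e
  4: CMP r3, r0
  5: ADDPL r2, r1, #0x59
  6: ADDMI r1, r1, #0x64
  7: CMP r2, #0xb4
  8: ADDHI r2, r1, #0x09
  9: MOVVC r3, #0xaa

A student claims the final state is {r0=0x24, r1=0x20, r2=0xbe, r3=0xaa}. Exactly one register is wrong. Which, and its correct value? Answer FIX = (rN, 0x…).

FIX = (r2, 0x29)

0: ✓ CMP  NZCV=0011
1: ✓ MOVLT  r0←0x24
2: · MOVMI
3: ✓ SUBLT  r3←0xc6
4: ✓ CMP  NZCV=1010
5: · ADDPL
6: ✓ ADDMI  r1←0x20
7: ✓ CMP  NZCV=0010
8: ✓ ADDHI  r2←0x29
9: ✓ MOVVC  r3←0xaa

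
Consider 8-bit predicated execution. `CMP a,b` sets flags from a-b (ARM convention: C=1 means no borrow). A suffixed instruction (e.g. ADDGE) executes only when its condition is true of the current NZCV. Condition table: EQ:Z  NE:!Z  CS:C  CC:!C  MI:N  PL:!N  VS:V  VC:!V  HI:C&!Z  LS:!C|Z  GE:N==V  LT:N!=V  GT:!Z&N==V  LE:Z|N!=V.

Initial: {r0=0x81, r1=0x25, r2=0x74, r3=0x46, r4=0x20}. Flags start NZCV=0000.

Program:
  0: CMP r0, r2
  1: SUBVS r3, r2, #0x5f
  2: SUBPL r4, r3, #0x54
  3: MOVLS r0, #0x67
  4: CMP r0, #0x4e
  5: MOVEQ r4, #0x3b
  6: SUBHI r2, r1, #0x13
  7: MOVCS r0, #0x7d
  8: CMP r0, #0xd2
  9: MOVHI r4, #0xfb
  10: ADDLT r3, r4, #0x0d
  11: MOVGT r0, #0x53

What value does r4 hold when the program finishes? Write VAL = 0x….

VAL = 0xc1

[0] flags=0011 → (cmp)
[1] flags=0011 VS?T → r3=0x15
[2] flags=0011 PL?T → r4=0xc1
[3] flags=0011 LS?F → skip
[4] flags=0011 → (cmp)
[5] flags=0011 EQ?F → skip
[6] flags=0011 HI?T → r2=0x12
[7] flags=0011 CS?T → r0=0x7d
[8] flags=1001 → (cmp)
[9] flags=1001 HI?F → skip
[10] flags=1001 LT?F → skip
[11] flags=1001 GT?T → r0=0x53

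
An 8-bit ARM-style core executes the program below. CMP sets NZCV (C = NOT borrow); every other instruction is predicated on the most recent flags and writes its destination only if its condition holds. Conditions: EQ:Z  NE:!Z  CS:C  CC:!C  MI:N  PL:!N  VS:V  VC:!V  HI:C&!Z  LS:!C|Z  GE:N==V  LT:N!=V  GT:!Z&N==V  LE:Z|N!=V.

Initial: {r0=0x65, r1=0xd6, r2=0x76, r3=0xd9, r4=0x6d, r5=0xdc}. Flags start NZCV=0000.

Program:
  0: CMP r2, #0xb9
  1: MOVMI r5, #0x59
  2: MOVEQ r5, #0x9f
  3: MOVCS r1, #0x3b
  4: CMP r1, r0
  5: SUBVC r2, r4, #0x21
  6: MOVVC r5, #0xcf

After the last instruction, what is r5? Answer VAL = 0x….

0: ✓ CMP  NZCV=1001
1: ✓ MOVMI  r5←0x59
2: · MOVEQ
3: · MOVCS
4: ✓ CMP  NZCV=0011
5: · SUBVC
6: · MOVVC

VAL = 0x59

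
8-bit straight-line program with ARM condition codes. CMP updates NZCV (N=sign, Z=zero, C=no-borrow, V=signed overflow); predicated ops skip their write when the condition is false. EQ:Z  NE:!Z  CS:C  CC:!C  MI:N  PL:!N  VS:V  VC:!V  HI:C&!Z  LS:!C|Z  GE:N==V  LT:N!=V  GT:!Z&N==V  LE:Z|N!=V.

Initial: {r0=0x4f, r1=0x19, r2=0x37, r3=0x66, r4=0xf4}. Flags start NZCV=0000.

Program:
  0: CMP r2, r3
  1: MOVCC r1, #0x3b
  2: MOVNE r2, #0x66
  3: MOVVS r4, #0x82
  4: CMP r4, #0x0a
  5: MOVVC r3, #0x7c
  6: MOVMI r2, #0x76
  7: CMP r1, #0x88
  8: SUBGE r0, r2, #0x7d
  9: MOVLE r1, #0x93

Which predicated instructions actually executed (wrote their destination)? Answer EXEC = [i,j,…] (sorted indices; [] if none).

EXEC = [1,2,5,6,8]

[0] flags=1000 → (cmp)
[1] flags=1000 CC?T → r1=0x3b
[2] flags=1000 NE?T → r2=0x66
[3] flags=1000 VS?F → skip
[4] flags=1010 → (cmp)
[5] flags=1010 VC?T → r3=0x7c
[6] flags=1010 MI?T → r2=0x76
[7] flags=1001 → (cmp)
[8] flags=1001 GE?T → r0=0xf9
[9] flags=1001 LE?F → skip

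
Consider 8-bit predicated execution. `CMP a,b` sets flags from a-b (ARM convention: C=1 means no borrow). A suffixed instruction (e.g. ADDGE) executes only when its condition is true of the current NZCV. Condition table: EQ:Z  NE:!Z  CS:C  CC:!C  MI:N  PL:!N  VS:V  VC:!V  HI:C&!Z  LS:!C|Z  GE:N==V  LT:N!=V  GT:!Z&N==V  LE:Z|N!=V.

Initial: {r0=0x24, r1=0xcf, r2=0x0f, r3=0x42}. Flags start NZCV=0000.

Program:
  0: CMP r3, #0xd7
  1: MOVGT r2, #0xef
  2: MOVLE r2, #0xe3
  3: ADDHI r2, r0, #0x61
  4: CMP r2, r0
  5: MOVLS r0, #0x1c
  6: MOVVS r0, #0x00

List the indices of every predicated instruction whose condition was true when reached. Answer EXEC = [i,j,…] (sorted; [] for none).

[0] flags=0000 → (cmp)
[1] flags=0000 GT?T → r2=0xef
[2] flags=0000 LE?F → skip
[3] flags=0000 HI?F → skip
[4] flags=1010 → (cmp)
[5] flags=1010 LS?F → skip
[6] flags=1010 VS?F → skip

EXEC = [1]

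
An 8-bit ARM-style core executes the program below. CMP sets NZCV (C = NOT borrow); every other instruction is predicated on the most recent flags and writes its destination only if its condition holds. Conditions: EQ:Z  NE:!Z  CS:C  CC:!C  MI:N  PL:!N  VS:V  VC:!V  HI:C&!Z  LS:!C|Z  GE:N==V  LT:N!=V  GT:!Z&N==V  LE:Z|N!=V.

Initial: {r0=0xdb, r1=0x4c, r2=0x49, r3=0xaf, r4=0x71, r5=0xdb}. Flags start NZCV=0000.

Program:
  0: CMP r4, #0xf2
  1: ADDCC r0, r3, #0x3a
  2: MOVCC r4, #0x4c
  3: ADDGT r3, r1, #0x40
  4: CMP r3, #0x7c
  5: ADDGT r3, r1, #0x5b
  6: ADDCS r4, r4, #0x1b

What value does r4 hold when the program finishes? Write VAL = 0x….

VAL = 0x67

0: ✓ CMP  NZCV=0000
1: ✓ ADDCC  r0←0xe9
2: ✓ MOVCC  r4←0x4c
3: ✓ ADDGT  r3←0x8c
4: ✓ CMP  NZCV=0011
5: · ADDGT
6: ✓ ADDCS  r4←0x67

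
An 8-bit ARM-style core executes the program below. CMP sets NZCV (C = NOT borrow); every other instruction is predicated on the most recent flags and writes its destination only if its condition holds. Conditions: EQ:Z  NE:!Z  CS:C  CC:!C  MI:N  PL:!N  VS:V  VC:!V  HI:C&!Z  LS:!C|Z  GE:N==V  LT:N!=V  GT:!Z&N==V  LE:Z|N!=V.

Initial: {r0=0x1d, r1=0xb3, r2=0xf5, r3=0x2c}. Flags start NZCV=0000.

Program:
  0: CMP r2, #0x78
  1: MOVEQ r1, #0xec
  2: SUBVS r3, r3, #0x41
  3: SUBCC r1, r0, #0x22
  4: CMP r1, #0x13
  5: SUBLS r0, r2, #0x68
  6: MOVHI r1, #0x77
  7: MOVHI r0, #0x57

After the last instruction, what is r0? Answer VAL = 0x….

[0] flags=0011 → (cmp)
[1] flags=0011 EQ?F → skip
[2] flags=0011 VS?T → r3=0xeb
[3] flags=0011 CC?F → skip
[4] flags=1010 → (cmp)
[5] flags=1010 LS?F → skip
[6] flags=1010 HI?T → r1=0x77
[7] flags=1010 HI?T → r0=0x57

VAL = 0x57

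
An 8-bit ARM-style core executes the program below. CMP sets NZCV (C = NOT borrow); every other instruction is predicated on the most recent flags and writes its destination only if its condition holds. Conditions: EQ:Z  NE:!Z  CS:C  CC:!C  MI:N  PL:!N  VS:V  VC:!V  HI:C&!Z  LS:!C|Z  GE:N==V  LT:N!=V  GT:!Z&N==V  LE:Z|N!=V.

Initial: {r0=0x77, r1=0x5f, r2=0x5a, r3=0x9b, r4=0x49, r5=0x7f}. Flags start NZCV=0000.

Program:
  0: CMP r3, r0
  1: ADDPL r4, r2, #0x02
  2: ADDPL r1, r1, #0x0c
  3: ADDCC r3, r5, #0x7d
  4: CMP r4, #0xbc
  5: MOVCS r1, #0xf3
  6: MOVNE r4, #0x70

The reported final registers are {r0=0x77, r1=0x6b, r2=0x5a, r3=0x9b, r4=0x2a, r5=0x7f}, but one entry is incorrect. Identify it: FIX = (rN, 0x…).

[0] flags=0011 → (cmp)
[1] flags=0011 PL?T → r4=0x5c
[2] flags=0011 PL?T → r1=0x6b
[3] flags=0011 CC?F → skip
[4] flags=1001 → (cmp)
[5] flags=1001 CS?F → skip
[6] flags=1001 NE?T → r4=0x70

FIX = (r4, 0x70)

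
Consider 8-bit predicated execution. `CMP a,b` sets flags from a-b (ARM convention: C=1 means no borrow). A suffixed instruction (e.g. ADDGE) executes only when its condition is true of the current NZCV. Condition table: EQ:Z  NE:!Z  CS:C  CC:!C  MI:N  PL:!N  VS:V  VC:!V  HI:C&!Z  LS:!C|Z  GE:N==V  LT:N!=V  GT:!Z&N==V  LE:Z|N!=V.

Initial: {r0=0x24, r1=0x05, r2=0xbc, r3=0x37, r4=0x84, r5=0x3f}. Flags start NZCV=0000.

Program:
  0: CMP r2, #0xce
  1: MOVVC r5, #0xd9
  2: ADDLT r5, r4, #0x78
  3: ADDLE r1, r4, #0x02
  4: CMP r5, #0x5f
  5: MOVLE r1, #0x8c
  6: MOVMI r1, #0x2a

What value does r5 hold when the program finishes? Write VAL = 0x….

[0] flags=1000 → (cmp)
[1] flags=1000 VC?T → r5=0xd9
[2] flags=1000 LT?T → r5=0xfc
[3] flags=1000 LE?T → r1=0x86
[4] flags=1010 → (cmp)
[5] flags=1010 LE?T → r1=0x8c
[6] flags=1010 MI?T → r1=0x2a

VAL = 0xfc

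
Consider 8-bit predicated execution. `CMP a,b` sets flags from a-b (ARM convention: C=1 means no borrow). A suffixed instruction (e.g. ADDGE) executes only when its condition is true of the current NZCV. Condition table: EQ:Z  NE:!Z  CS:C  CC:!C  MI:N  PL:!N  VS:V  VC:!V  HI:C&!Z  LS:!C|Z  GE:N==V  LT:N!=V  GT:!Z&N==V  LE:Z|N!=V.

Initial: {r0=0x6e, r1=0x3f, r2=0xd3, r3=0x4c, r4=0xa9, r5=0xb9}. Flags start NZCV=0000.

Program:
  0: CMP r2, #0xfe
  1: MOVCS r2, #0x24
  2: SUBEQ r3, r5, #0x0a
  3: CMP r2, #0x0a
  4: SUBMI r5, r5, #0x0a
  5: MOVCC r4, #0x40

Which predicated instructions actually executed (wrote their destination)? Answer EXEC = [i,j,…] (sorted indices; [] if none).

EXEC = [4]

0: ✓ CMP  NZCV=1000
1: · MOVCS
2: · SUBEQ
3: ✓ CMP  NZCV=1010
4: ✓ SUBMI  r5←0xaf
5: · MOVCC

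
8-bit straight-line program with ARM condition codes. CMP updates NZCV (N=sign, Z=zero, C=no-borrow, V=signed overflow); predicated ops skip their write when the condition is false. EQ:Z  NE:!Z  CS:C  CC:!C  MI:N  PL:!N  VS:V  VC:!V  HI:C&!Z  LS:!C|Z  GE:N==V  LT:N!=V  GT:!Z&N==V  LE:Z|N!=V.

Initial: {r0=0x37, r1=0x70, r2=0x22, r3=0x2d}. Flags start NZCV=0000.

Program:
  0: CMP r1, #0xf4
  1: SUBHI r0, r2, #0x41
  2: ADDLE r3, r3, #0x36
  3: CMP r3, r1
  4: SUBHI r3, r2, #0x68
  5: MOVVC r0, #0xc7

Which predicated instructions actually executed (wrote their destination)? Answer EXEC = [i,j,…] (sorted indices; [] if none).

EXEC = [5]

[0] flags=0000 → (cmp)
[1] flags=0000 HI?F → skip
[2] flags=0000 LE?F → skip
[3] flags=1000 → (cmp)
[4] flags=1000 HI?F → skip
[5] flags=1000 VC?T → r0=0xc7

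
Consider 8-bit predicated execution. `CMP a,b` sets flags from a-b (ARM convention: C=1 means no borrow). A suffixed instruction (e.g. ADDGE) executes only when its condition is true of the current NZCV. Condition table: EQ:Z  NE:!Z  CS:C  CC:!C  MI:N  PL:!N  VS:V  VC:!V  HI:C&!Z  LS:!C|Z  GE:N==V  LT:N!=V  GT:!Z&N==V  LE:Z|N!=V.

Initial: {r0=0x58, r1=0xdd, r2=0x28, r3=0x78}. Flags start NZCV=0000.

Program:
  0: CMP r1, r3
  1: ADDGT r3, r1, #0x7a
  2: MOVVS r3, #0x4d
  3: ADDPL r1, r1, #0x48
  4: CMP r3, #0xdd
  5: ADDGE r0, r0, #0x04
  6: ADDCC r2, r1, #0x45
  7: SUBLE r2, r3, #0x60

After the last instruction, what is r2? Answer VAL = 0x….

VAL = 0x6a

[0] flags=0011 → (cmp)
[1] flags=0011 GT?F → skip
[2] flags=0011 VS?T → r3=0x4d
[3] flags=0011 PL?T → r1=0x25
[4] flags=0000 → (cmp)
[5] flags=0000 GE?T → r0=0x5c
[6] flags=0000 CC?T → r2=0x6a
[7] flags=0000 LE?F → skip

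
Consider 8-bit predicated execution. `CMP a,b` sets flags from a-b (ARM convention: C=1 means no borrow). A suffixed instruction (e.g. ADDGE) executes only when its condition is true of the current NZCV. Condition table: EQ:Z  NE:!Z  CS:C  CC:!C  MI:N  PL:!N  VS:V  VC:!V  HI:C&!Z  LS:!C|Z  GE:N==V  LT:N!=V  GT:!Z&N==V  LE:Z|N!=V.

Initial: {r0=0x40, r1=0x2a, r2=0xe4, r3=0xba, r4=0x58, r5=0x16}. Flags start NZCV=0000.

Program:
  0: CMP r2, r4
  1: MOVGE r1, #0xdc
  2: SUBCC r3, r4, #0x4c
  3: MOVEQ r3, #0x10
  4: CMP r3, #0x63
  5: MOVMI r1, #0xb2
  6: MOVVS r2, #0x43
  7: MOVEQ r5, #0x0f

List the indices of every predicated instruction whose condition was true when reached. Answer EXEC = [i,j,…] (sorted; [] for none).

EXEC = [6]

0: ✓ CMP  NZCV=1010
1: · MOVGE
2: · SUBCC
3: · MOVEQ
4: ✓ CMP  NZCV=0011
5: · MOVMI
6: ✓ MOVVS  r2←0x43
7: · MOVEQ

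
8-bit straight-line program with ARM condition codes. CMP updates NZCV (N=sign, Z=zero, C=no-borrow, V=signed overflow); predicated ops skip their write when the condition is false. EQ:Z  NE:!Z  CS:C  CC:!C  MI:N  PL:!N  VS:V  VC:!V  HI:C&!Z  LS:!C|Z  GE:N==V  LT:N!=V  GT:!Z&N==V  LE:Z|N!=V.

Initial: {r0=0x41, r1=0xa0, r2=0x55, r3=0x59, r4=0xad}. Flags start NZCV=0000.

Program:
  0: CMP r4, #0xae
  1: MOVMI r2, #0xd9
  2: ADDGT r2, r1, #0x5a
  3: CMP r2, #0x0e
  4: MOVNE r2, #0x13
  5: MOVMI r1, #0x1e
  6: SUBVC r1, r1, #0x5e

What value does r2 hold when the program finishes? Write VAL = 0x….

VAL = 0x13

[0] flags=1000 → (cmp)
[1] flags=1000 MI?T → r2=0xd9
[2] flags=1000 GT?F → skip
[3] flags=1010 → (cmp)
[4] flags=1010 NE?T → r2=0x13
[5] flags=1010 MI?T → r1=0x1e
[6] flags=1010 VC?T → r1=0xc0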